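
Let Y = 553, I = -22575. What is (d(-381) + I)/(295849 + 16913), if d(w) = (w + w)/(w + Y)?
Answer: -647277/8965844 ≈ -0.072194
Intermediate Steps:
d(w) = 2*w/(553 + w) (d(w) = (w + w)/(w + 553) = (2*w)/(553 + w) = 2*w/(553 + w))
(d(-381) + I)/(295849 + 16913) = (2*(-381)/(553 - 381) - 22575)/(295849 + 16913) = (2*(-381)/172 - 22575)/312762 = (2*(-381)*(1/172) - 22575)*(1/312762) = (-381/86 - 22575)*(1/312762) = -1941831/86*1/312762 = -647277/8965844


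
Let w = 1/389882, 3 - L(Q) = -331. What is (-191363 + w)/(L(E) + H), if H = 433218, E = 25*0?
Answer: -74608989165/169034120864 ≈ -0.44138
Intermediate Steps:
E = 0
L(Q) = 334 (L(Q) = 3 - 1*(-331) = 3 + 331 = 334)
w = 1/389882 ≈ 2.5649e-6
(-191363 + w)/(L(E) + H) = (-191363 + 1/389882)/(334 + 433218) = -74608989165/389882/433552 = -74608989165/389882*1/433552 = -74608989165/169034120864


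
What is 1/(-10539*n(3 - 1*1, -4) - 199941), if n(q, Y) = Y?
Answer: -1/157785 ≈ -6.3377e-6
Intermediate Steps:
1/(-10539*n(3 - 1*1, -4) - 199941) = 1/(-10539*(-4) - 199941) = 1/(42156 - 199941) = 1/(-157785) = -1/157785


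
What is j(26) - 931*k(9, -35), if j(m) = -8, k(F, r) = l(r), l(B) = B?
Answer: 32577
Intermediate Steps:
k(F, r) = r
j(26) - 931*k(9, -35) = -8 - 931*(-35) = -8 + 32585 = 32577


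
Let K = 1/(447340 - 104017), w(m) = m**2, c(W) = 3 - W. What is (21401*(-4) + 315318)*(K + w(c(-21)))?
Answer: 45426873611986/343323 ≈ 1.3232e+8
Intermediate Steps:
K = 1/343323 ≈ 2.9127e-6
(21401*(-4) + 315318)*(K + w(c(-21))) = (21401*(-4) + 315318)*(1/343323 + (3 - 1*(-21))**2) = (-85604 + 315318)*(1/343323 + (3 + 21)**2) = 229714*(1/343323 + 24**2) = 229714*(1/343323 + 576) = 229714*(197754049/343323) = 45426873611986/343323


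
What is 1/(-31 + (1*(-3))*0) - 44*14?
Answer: -19097/31 ≈ -616.03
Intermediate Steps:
1/(-31 + (1*(-3))*0) - 44*14 = 1/(-31 - 3*0) - 616 = 1/(-31 + 0) - 616 = 1/(-31) - 616 = -1/31 - 616 = -19097/31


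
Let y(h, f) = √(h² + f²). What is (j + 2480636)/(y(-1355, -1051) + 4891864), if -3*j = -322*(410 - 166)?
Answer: 18394572903632/35895495680805 - 3760238*√2940626/35895495680805 ≈ 0.51227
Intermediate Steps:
y(h, f) = √(f² + h²)
j = 78568/3 (j = -(-322)*(410 - 166)/3 = -(-322)*244/3 = -⅓*(-78568) = 78568/3 ≈ 26189.)
(j + 2480636)/(y(-1355, -1051) + 4891864) = (78568/3 + 2480636)/(√((-1051)² + (-1355)²) + 4891864) = 7520476/(3*(√(1104601 + 1836025) + 4891864)) = 7520476/(3*(√2940626 + 4891864)) = 7520476/(3*(4891864 + √2940626))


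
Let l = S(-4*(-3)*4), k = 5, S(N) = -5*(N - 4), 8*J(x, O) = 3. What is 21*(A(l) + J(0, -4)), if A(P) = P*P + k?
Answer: 8132103/8 ≈ 1.0165e+6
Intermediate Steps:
J(x, O) = 3/8 (J(x, O) = (⅛)*3 = 3/8)
S(N) = 20 - 5*N (S(N) = -5*(-4 + N) = 20 - 5*N)
l = -220 (l = 20 - 5*(-4*(-3))*4 = 20 - 60*4 = 20 - 5*48 = 20 - 240 = -220)
A(P) = 5 + P² (A(P) = P*P + 5 = P² + 5 = 5 + P²)
21*(A(l) + J(0, -4)) = 21*((5 + (-220)²) + 3/8) = 21*((5 + 48400) + 3/8) = 21*(48405 + 3/8) = 21*(387243/8) = 8132103/8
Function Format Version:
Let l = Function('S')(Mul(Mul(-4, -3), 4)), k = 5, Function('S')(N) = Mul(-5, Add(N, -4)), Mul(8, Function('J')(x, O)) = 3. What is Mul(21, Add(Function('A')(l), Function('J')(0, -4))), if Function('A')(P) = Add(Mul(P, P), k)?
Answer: Rational(8132103, 8) ≈ 1.0165e+6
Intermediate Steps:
Function('J')(x, O) = Rational(3, 8) (Function('J')(x, O) = Mul(Rational(1, 8), 3) = Rational(3, 8))
Function('S')(N) = Add(20, Mul(-5, N)) (Function('S')(N) = Mul(-5, Add(-4, N)) = Add(20, Mul(-5, N)))
l = -220 (l = Add(20, Mul(-5, Mul(Mul(-4, -3), 4))) = Add(20, Mul(-5, Mul(12, 4))) = Add(20, Mul(-5, 48)) = Add(20, -240) = -220)
Function('A')(P) = Add(5, Pow(P, 2)) (Function('A')(P) = Add(Mul(P, P), 5) = Add(Pow(P, 2), 5) = Add(5, Pow(P, 2)))
Mul(21, Add(Function('A')(l), Function('J')(0, -4))) = Mul(21, Add(Add(5, Pow(-220, 2)), Rational(3, 8))) = Mul(21, Add(Add(5, 48400), Rational(3, 8))) = Mul(21, Add(48405, Rational(3, 8))) = Mul(21, Rational(387243, 8)) = Rational(8132103, 8)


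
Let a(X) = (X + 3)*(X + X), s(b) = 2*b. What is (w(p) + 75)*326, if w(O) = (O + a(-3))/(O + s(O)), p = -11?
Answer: 73676/3 ≈ 24559.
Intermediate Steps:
a(X) = 2*X*(3 + X) (a(X) = (3 + X)*(2*X) = 2*X*(3 + X))
w(O) = ⅓ (w(O) = (O + 2*(-3)*(3 - 3))/(O + 2*O) = (O + 2*(-3)*0)/((3*O)) = (O + 0)*(1/(3*O)) = O*(1/(3*O)) = ⅓)
(w(p) + 75)*326 = (⅓ + 75)*326 = (226/3)*326 = 73676/3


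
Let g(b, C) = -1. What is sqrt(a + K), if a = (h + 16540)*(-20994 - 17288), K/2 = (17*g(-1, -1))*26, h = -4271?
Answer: I*sqrt(469682742) ≈ 21672.0*I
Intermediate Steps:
K = -884 (K = 2*((17*(-1))*26) = 2*(-17*26) = 2*(-442) = -884)
a = -469681858 (a = (-4271 + 16540)*(-20994 - 17288) = 12269*(-38282) = -469681858)
sqrt(a + K) = sqrt(-469681858 - 884) = sqrt(-469682742) = I*sqrt(469682742)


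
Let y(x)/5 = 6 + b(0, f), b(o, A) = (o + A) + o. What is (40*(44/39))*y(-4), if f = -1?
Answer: 44000/39 ≈ 1128.2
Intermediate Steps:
b(o, A) = A + 2*o (b(o, A) = (A + o) + o = A + 2*o)
y(x) = 25 (y(x) = 5*(6 + (-1 + 2*0)) = 5*(6 + (-1 + 0)) = 5*(6 - 1) = 5*5 = 25)
(40*(44/39))*y(-4) = (40*(44/39))*25 = (1760/39)*25 = 44000/39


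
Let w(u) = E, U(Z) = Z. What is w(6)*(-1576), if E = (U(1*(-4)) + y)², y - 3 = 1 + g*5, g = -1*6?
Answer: -1418400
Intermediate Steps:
g = -6
y = -26 (y = 3 + (1 - 6*5) = 3 + (1 - 30) = 3 - 29 = -26)
E = 900 (E = (1*(-4) - 26)² = (-4 - 26)² = (-30)² = 900)
w(u) = 900
w(6)*(-1576) = 900*(-1576) = -1418400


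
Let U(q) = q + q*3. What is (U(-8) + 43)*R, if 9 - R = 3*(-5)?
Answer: 264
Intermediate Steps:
U(q) = 4*q (U(q) = q + 3*q = 4*q)
R = 24 (R = 9 - 3*(-5) = 9 - 1*(-15) = 9 + 15 = 24)
(U(-8) + 43)*R = (4*(-8) + 43)*24 = (-32 + 43)*24 = 11*24 = 264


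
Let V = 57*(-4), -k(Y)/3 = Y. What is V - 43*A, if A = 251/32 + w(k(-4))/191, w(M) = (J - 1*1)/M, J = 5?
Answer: -10366373/18336 ≈ -565.36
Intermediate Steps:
k(Y) = -3*Y
V = -228
w(M) = 4/M (w(M) = (5 - 1*1)/M = (5 - 1)/M = 4/M)
A = 143855/18336 (A = 251/32 + (4/((-3*(-4))))/191 = 251*(1/32) + (4/12)*(1/191) = 251/32 + (4*(1/12))*(1/191) = 251/32 + (1/3)*(1/191) = 251/32 + 1/573 = 143855/18336 ≈ 7.8455)
V - 43*A = -228 - 43*143855/18336 = -228 - 6185765/18336 = -10366373/18336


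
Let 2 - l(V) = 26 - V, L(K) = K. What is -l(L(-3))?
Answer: 27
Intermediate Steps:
l(V) = -24 + V (l(V) = 2 - (26 - V) = 2 + (-26 + V) = -24 + V)
-l(L(-3)) = -(-24 - 3) = -1*(-27) = 27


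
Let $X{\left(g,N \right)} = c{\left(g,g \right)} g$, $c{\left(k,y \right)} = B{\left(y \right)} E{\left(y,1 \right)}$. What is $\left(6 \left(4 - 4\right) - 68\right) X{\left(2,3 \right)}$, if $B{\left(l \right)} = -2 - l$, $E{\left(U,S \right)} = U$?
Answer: $1088$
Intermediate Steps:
$c{\left(k,y \right)} = y \left(-2 - y\right)$ ($c{\left(k,y \right)} = \left(-2 - y\right) y = y \left(-2 - y\right)$)
$X{\left(g,N \right)} = - g^{2} \left(2 + g\right)$ ($X{\left(g,N \right)} = - g \left(2 + g\right) g = - g^{2} \left(2 + g\right)$)
$\left(6 \left(4 - 4\right) - 68\right) X{\left(2,3 \right)} = \left(6 \left(4 - 4\right) - 68\right) 2^{2} \left(-2 - 2\right) = \left(6 \cdot 0 - 68\right) 4 \left(-2 - 2\right) = \left(0 - 68\right) 4 \left(-4\right) = \left(-68\right) \left(-16\right) = 1088$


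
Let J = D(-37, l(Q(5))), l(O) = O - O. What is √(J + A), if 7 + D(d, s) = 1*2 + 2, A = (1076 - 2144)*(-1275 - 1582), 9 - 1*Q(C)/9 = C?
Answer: √3051273 ≈ 1746.8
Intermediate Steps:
Q(C) = 81 - 9*C
l(O) = 0
A = 3051276 (A = -1068*(-2857) = 3051276)
D(d, s) = -3 (D(d, s) = -7 + (1*2 + 2) = -7 + (2 + 2) = -7 + 4 = -3)
J = -3
√(J + A) = √(-3 + 3051276) = √3051273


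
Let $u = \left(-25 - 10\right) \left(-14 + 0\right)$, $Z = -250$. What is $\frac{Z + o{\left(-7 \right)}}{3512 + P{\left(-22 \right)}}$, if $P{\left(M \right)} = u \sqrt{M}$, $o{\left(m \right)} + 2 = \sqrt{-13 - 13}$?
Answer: $- \frac{110628}{2202043} + \frac{245 \sqrt{143}}{4404086} + \frac{439 i \sqrt{26}}{2202043} + \frac{15435 i \sqrt{22}}{2202043} \approx -0.049574 + 0.033894 i$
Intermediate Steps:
$u = 490$ ($u = \left(-35\right) \left(-14\right) = 490$)
$o{\left(m \right)} = -2 + i \sqrt{26}$ ($o{\left(m \right)} = -2 + \sqrt{-13 - 13} = -2 + \sqrt{-26} = -2 + i \sqrt{26}$)
$P{\left(M \right)} = 490 \sqrt{M}$
$\frac{Z + o{\left(-7 \right)}}{3512 + P{\left(-22 \right)}} = \frac{-250 - \left(2 - i \sqrt{26}\right)}{3512 + 490 \sqrt{-22}} = \frac{-252 + i \sqrt{26}}{3512 + 490 i \sqrt{22}}$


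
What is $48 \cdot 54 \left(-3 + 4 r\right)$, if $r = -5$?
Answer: $-59616$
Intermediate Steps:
$48 \cdot 54 \left(-3 + 4 r\right) = 48 \cdot 54 \left(-3 + 4 \left(-5\right)\right) = 2592 \left(-3 - 20\right) = 2592 \left(-23\right) = -59616$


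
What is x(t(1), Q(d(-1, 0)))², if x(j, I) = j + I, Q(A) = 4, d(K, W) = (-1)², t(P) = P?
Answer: 25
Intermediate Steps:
d(K, W) = 1
x(j, I) = I + j
x(t(1), Q(d(-1, 0)))² = (4 + 1)² = 5² = 25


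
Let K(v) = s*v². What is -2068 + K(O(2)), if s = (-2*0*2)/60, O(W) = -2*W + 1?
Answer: -2068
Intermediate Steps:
O(W) = 1 - 2*W
s = 0 (s = (0*2)*(1/60) = 0*(1/60) = 0)
K(v) = 0 (K(v) = 0*v² = 0)
-2068 + K(O(2)) = -2068 + 0 = -2068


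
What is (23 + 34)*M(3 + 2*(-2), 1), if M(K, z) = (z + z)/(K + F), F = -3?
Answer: -57/2 ≈ -28.500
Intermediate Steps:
M(K, z) = 2*z/(-3 + K) (M(K, z) = (z + z)/(K - 3) = (2*z)/(-3 + K) = 2*z/(-3 + K))
(23 + 34)*M(3 + 2*(-2), 1) = (23 + 34)*(2*1/(-3 + (3 + 2*(-2)))) = 57*(2*1/(-3 + (3 - 4))) = 57*(2*1/(-3 - 1)) = 57*(2*1/(-4)) = 57*(2*1*(-1/4)) = 57*(-1/2) = -57/2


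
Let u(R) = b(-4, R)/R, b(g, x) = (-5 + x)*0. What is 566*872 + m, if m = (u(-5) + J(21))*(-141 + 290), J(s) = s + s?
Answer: 499810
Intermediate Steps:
b(g, x) = 0
J(s) = 2*s
u(R) = 0 (u(R) = 0/R = 0)
m = 6258 (m = (0 + 2*21)*(-141 + 290) = (0 + 42)*149 = 42*149 = 6258)
566*872 + m = 566*872 + 6258 = 493552 + 6258 = 499810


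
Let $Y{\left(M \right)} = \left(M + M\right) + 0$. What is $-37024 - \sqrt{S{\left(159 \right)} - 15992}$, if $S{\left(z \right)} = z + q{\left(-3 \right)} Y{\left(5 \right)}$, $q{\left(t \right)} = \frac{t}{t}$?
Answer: $-37024 - i \sqrt{15823} \approx -37024.0 - 125.79 i$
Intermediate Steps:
$q{\left(t \right)} = 1$
$Y{\left(M \right)} = 2 M$ ($Y{\left(M \right)} = 2 M + 0 = 2 M$)
$S{\left(z \right)} = 10 + z$ ($S{\left(z \right)} = z + 1 \cdot 2 \cdot 5 = z + 1 \cdot 10 = z + 10 = 10 + z$)
$-37024 - \sqrt{S{\left(159 \right)} - 15992} = -37024 - \sqrt{\left(10 + 159\right) - 15992} = -37024 - \sqrt{169 - 15992} = -37024 - \sqrt{-15823} = -37024 - i \sqrt{15823}$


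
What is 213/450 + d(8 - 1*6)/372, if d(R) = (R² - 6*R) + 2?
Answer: 1063/2325 ≈ 0.45720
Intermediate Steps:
d(R) = 2 + R² - 6*R
213/450 + d(8 - 1*6)/372 = 213/450 + (2 + (8 - 1*6)² - 6*(8 - 1*6))/372 = 213*(1/450) + (2 + (8 - 6)² - 6*(8 - 6))*(1/372) = 71/150 + (2 + 2² - 6*2)*(1/372) = 71/150 + (2 + 4 - 12)*(1/372) = 71/150 - 6*1/372 = 71/150 - 1/62 = 1063/2325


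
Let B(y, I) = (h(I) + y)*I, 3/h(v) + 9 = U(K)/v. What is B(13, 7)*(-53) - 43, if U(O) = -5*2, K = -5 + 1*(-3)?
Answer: -347427/73 ≈ -4759.3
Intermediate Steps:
K = -8 (K = -5 - 3 = -8)
U(O) = -10
h(v) = 3/(-9 - 10/v)
B(y, I) = I*(y - 3*I/(10 + 9*I)) (B(y, I) = (-3*I/(10 + 9*I) + y)*I = (y - 3*I/(10 + 9*I))*I = I*(y - 3*I/(10 + 9*I)))
B(13, 7)*(-53) - 43 = -1*7*(3*7 - 1*13*(10 + 9*7))/(10 + 9*7)*(-53) - 43 = -1*7*(21 - 1*13*(10 + 63))/(10 + 63)*(-53) - 43 = -1*7*(21 - 1*13*73)/73*(-53) - 43 = -1*7*1/73*(21 - 949)*(-53) - 43 = -1*7*1/73*(-928)*(-53) - 43 = (6496/73)*(-53) - 43 = -344288/73 - 43 = -347427/73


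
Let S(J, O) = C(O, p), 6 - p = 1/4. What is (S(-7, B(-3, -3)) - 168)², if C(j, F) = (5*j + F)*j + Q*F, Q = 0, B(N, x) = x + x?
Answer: 2025/4 ≈ 506.25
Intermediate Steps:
B(N, x) = 2*x
p = 23/4 (p = 6 - 1/4 = 6 - 1*¼ = 6 - ¼ = 23/4 ≈ 5.7500)
C(j, F) = j*(F + 5*j) (C(j, F) = (5*j + F)*j + 0*F = (F + 5*j)*j + 0 = j*(F + 5*j) + 0 = j*(F + 5*j))
S(J, O) = O*(23/4 + 5*O)
(S(-7, B(-3, -3)) - 168)² = ((2*(-3))*(23 + 20*(2*(-3)))/4 - 168)² = ((¼)*(-6)*(23 + 20*(-6)) - 168)² = ((¼)*(-6)*(23 - 120) - 168)² = ((¼)*(-6)*(-97) - 168)² = (291/2 - 168)² = (-45/2)² = 2025/4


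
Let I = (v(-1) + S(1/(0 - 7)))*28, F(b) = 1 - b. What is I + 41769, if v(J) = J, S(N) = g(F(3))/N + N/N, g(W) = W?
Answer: 42161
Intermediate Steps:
S(N) = 1 - 2/N (S(N) = (1 - 1*3)/N + N/N = (1 - 3)/N + 1 = -2/N + 1 = 1 - 2/N)
I = 392 (I = (-1 + (-2 + 1/(0 - 7))/(1/(0 - 7)))*28 = (-1 + (-2 + 1/(-7))/(1/(-7)))*28 = (-1 + (-2 - 1/7)/(-1/7))*28 = (-1 - 7*(-15/7))*28 = (-1 + 15)*28 = 14*28 = 392)
I + 41769 = 392 + 41769 = 42161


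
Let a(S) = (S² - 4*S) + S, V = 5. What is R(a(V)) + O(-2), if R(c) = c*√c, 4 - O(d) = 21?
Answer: -17 + 10*√10 ≈ 14.623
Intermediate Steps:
O(d) = -17 (O(d) = 4 - 1*21 = 4 - 21 = -17)
a(S) = S² - 3*S
R(c) = c^(3/2)
R(a(V)) + O(-2) = (5*(-3 + 5))^(3/2) - 17 = (5*2)^(3/2) - 17 = 10^(3/2) - 17 = 10*√10 - 17 = -17 + 10*√10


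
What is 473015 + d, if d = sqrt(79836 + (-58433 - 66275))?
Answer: 473015 + 2*I*sqrt(11218) ≈ 4.7302e+5 + 211.83*I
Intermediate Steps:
d = 2*I*sqrt(11218) (d = sqrt(79836 - 124708) = sqrt(-44872) = 2*I*sqrt(11218) ≈ 211.83*I)
473015 + d = 473015 + 2*I*sqrt(11218)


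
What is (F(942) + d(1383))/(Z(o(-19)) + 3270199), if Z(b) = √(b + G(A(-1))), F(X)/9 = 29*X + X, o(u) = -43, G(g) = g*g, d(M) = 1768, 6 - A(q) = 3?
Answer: 837524125492/10694201499635 - 256108*I*√34/10694201499635 ≈ 0.078316 - 1.3964e-7*I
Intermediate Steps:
A(q) = 3 (A(q) = 6 - 1*3 = 6 - 3 = 3)
G(g) = g²
F(X) = 270*X (F(X) = 9*(29*X + X) = 9*(30*X) = 270*X)
Z(b) = √(9 + b) (Z(b) = √(b + 3²) = √(b + 9) = √(9 + b))
(F(942) + d(1383))/(Z(o(-19)) + 3270199) = (270*942 + 1768)/(√(9 - 43) + 3270199) = (254340 + 1768)/(√(-34) + 3270199) = 256108/(I*√34 + 3270199) = 256108/(3270199 + I*√34)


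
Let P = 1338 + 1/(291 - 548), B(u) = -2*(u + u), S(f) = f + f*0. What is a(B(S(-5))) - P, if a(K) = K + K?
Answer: -333585/257 ≈ -1298.0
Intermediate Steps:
S(f) = f (S(f) = f + 0 = f)
B(u) = -4*u
a(K) = 2*K
P = 343865/257 (P = 1338 + 1/(-257) = 1338 - 1/257 = 343865/257 ≈ 1338.0)
a(B(S(-5))) - P = 2*(-4*(-5)) - 1*343865/257 = 2*20 - 343865/257 = 40 - 343865/257 = -333585/257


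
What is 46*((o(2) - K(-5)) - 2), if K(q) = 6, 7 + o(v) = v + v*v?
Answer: -414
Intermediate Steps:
o(v) = -7 + v + v² (o(v) = -7 + (v + v*v) = -7 + (v + v²) = -7 + v + v²)
46*((o(2) - K(-5)) - 2) = 46*(((-7 + 2 + 2²) - 1*6) - 2) = 46*(((-7 + 2 + 4) - 6) - 2) = 46*((-1 - 6) - 2) = 46*(-7 - 2) = 46*(-9) = -414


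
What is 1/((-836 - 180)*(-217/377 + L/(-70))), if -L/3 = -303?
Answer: 13195/181804564 ≈ 7.2578e-5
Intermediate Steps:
L = 909 (L = -3*(-303) = 909)
1/((-836 - 180)*(-217/377 + L/(-70))) = 1/((-836 - 180)*(-217/377 + 909/(-70))) = 1/((-1016)*(-217*1/377 + 909*(-1/70))) = -1/(1016*(-217/377 - 909/70)) = -1/(1016*(-357883/26390)) = -1/1016*(-26390/357883) = 13195/181804564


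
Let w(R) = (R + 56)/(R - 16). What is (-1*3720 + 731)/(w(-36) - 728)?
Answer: 38857/9469 ≈ 4.1036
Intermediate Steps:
w(R) = (56 + R)/(-16 + R)
(-1*3720 + 731)/(w(-36) - 728) = (-1*3720 + 731)/((56 - 36)/(-16 - 36) - 728) = (-3720 + 731)/(20/(-52) - 728) = -2989/(-1/52*20 - 728) = -2989/(-5/13 - 728) = -2989/(-9469/13) = -2989*(-13/9469) = 38857/9469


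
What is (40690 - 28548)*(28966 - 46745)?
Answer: -215872618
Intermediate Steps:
(40690 - 28548)*(28966 - 46745) = 12142*(-17779) = -215872618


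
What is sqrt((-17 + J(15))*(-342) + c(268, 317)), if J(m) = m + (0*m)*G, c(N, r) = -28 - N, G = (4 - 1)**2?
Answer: 2*sqrt(97) ≈ 19.698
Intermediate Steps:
G = 9 (G = 3**2 = 9)
J(m) = m (J(m) = m + (0*m)*9 = m + 0*9 = m + 0 = m)
sqrt((-17 + J(15))*(-342) + c(268, 317)) = sqrt((-17 + 15)*(-342) + (-28 - 1*268)) = sqrt(-2*(-342) + (-28 - 268)) = sqrt(684 - 296) = sqrt(388) = 2*sqrt(97)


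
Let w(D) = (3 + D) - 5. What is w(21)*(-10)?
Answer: -190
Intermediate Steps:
w(D) = -2 + D
w(21)*(-10) = (-2 + 21)*(-10) = 19*(-10) = -190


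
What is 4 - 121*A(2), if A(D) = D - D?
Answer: 4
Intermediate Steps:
A(D) = 0
4 - 121*A(2) = 4 - 121*0 = 4 + 0 = 4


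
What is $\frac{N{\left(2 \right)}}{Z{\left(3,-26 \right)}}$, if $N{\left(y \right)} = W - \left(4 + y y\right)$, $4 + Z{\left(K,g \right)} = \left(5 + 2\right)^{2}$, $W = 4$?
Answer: $- \frac{4}{45} \approx -0.088889$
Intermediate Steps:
$Z{\left(K,g \right)} = 45$ ($Z{\left(K,g \right)} = -4 + \left(5 + 2\right)^{2} = -4 + 7^{2} = -4 + 49 = 45$)
$N{\left(y \right)} = - y^{2}$ ($N{\left(y \right)} = 4 - \left(4 + y y\right) = 4 - \left(4 + y^{2}\right) = - y^{2}$)
$\frac{N{\left(2 \right)}}{Z{\left(3,-26 \right)}} = \frac{\left(-1\right) 2^{2}}{45} = \left(-1\right) 4 \cdot \frac{1}{45} = \left(-4\right) \frac{1}{45} = - \frac{4}{45}$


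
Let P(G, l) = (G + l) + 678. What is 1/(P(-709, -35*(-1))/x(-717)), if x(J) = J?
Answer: -717/4 ≈ -179.25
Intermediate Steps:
P(G, l) = 678 + G + l
1/(P(-709, -35*(-1))/x(-717)) = 1/((678 - 709 - 35*(-1))/(-717)) = 1/((678 - 709 + 35)*(-1/717)) = 1/(4*(-1/717)) = 1/(-4/717) = -717/4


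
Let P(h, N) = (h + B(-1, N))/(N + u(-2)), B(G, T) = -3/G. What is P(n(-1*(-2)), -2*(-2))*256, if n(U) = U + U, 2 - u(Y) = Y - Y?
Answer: 896/3 ≈ 298.67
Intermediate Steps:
u(Y) = 2 (u(Y) = 2 - (Y - Y) = 2 - 1*0 = 2 + 0 = 2)
n(U) = 2*U
P(h, N) = (3 + h)/(2 + N) (P(h, N) = (h - 3/(-1))/(N + 2) = (h - 3*(-1))/(2 + N) = (h + 3)/(2 + N) = (3 + h)/(2 + N))
P(n(-1*(-2)), -2*(-2))*256 = ((3 + 2*(-1*(-2)))/(2 - 2*(-2)))*256 = ((3 + 2*2)/(2 + 4))*256 = ((3 + 4)/6)*256 = ((⅙)*7)*256 = (7/6)*256 = 896/3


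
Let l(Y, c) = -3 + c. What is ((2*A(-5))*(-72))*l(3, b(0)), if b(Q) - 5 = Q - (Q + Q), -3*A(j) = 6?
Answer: 576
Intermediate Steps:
A(j) = -2 (A(j) = -⅓*6 = -2)
b(Q) = 5 - Q (b(Q) = 5 + (Q - (Q + Q)) = 5 + (Q - 2*Q) = 5 - Q)
((2*A(-5))*(-72))*l(3, b(0)) = ((2*(-2))*(-72))*(-3 + (5 - 1*0)) = (-4*(-72))*(-3 + (5 + 0)) = 288*(-3 + 5) = 288*2 = 576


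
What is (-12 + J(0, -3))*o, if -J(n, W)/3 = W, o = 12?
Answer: -36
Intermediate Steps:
J(n, W) = -3*W
(-12 + J(0, -3))*o = (-12 - 3*(-3))*12 = (-12 + 9)*12 = -3*12 = -36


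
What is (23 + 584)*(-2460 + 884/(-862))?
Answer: -643846114/431 ≈ -1.4938e+6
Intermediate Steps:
(23 + 584)*(-2460 + 884/(-862)) = 607*(-2460 + 884*(-1/862)) = 607*(-2460 - 442/431) = 607*(-1060702/431) = -643846114/431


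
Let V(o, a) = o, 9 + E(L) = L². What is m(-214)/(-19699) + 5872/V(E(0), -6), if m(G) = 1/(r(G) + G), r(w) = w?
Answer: -49507841975/75880548 ≈ -652.44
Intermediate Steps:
E(L) = -9 + L²
m(G) = 1/(2*G) (m(G) = 1/(G + G) = 1/(2*G))
m(-214)/(-19699) + 5872/V(E(0), -6) = ((½)/(-214))/(-19699) + 5872/(-9 + 0²) = ((½)*(-1/214))*(-1/19699) + 5872/(-9 + 0) = -1/428*(-1/19699) + 5872/(-9) = 1/8431172 + 5872*(-⅑) = 1/8431172 - 5872/9 = -49507841975/75880548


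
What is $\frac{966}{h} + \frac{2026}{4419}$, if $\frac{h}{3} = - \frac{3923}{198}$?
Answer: $- \frac{273789766}{17335737} \approx -15.793$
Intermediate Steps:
$h = - \frac{3923}{66}$ ($h = 3 \left(- \frac{3923}{198}\right) = - \frac{3923}{66} \approx -59.439$)
$\frac{966}{h} + \frac{2026}{4419} = \frac{966}{- \frac{3923}{66}} + \frac{2026}{4419} = 966 \left(- \frac{66}{3923}\right) + 2026 \cdot \frac{1}{4419} = - \frac{63756}{3923} + \frac{2026}{4419} = - \frac{273789766}{17335737}$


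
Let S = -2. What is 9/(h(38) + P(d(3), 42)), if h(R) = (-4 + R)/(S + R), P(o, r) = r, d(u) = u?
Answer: 162/773 ≈ 0.20957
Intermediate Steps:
h(R) = (-4 + R)/(-2 + R)
9/(h(38) + P(d(3), 42)) = 9/((-4 + 38)/(-2 + 38) + 42) = 9/(34/36 + 42) = 9/((1/36)*34 + 42) = 9/(17/18 + 42) = 9/(773/18) = 9*(18/773) = 162/773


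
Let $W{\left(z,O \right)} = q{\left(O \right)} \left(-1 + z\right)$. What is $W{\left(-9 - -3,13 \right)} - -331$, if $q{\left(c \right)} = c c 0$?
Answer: $331$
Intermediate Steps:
$q{\left(c \right)} = 0$ ($q{\left(c \right)} = c^{2} \cdot 0 = 0$)
$W{\left(z,O \right)} = 0$ ($W{\left(z,O \right)} = 0 \left(-1 + z\right) = 0$)
$W{\left(-9 - -3,13 \right)} - -331 = 0 - -331 = 0 + 331 = 331$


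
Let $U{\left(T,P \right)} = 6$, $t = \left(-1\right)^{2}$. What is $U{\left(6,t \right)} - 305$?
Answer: $-299$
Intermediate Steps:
$t = 1$
$U{\left(6,t \right)} - 305 = 6 - 305 = -299$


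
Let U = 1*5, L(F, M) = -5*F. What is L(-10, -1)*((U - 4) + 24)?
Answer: 1250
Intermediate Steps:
U = 5
L(-10, -1)*((U - 4) + 24) = (-5*(-10))*((5 - 4) + 24) = 50*(1 + 24) = 50*25 = 1250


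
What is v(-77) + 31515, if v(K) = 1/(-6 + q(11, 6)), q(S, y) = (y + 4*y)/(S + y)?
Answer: 2269063/72 ≈ 31515.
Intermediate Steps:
q(S, y) = 5*y/(S + y) (q(S, y) = (5*y)/(S + y) = 5*y/(S + y))
v(K) = -17/72 (v(K) = 1/(-6 + 5*6/(11 + 6)) = 1/(-6 + 5*6/17) = 1/(-6 + 5*6*(1/17)) = 1/(-6 + 30/17) = 1/(-72/17) = -17/72)
v(-77) + 31515 = -17/72 + 31515 = 2269063/72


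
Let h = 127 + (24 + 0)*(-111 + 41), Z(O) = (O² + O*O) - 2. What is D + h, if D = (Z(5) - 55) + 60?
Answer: -1500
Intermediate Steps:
Z(O) = -2 + 2*O² (Z(O) = (O² + O²) - 2 = 2*O² - 2 = -2 + 2*O²)
D = 53 (D = ((-2 + 2*5²) - 55) + 60 = ((-2 + 2*25) - 55) + 60 = ((-2 + 50) - 55) + 60 = (48 - 55) + 60 = -7 + 60 = 53)
h = -1553 (h = 127 + 24*(-70) = 127 - 1680 = -1553)
D + h = 53 - 1553 = -1500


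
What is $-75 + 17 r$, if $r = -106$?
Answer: $-1877$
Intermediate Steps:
$-75 + 17 r = -75 + 17 \left(-106\right) = -75 - 1802 = -1877$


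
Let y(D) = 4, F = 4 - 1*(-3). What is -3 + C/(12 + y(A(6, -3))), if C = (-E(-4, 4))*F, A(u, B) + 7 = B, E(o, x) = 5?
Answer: -83/16 ≈ -5.1875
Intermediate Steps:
A(u, B) = -7 + B
F = 7 (F = 4 + 3 = 7)
C = -35 (C = -1*5*7 = -5*7 = -35)
-3 + C/(12 + y(A(6, -3))) = -3 - 35/(12 + 4) = -3 - 35/16 = -83/16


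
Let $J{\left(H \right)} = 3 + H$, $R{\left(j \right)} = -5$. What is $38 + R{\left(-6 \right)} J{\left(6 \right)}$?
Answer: $-7$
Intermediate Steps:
$38 + R{\left(-6 \right)} J{\left(6 \right)} = 38 - 5 \left(3 + 6\right) = 38 - 45 = -7$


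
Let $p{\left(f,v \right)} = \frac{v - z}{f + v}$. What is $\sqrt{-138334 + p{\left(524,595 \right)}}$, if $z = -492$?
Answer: $\frac{i \sqrt{173215223421}}{1119} \approx 371.93 i$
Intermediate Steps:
$p{\left(f,v \right)} = \frac{492 + v}{f + v}$ ($p{\left(f,v \right)} = \frac{v - -492}{f + v} = \frac{v + 492}{f + v} = \frac{492 + v}{f + v}$)
$\sqrt{-138334 + p{\left(524,595 \right)}} = \sqrt{-138334 + \frac{492 + 595}{524 + 595}} = \sqrt{-138334 + \frac{1}{1119} \cdot 1087} = \sqrt{-138334 + \frac{1087}{1119}} = \sqrt{- \frac{154794659}{1119}} = \frac{i \sqrt{173215223421}}{1119}$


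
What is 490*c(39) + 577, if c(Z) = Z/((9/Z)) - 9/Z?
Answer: 1082561/13 ≈ 83274.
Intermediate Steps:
c(Z) = -9/Z + Z²/9 (c(Z) = Z*(Z/9) - 9/Z = Z²/9 - 9/Z = -9/Z + Z²/9)
490*c(39) + 577 = 490*((⅑)*(-81 + 39³)/39) + 577 = 490*((⅑)*(1/39)*(-81 + 59319)) + 577 = 490*((⅑)*(1/39)*59238) + 577 = 490*(2194/13) + 577 = 1075060/13 + 577 = 1082561/13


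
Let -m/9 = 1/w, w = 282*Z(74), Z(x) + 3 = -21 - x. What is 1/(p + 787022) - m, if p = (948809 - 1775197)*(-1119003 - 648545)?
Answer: -2191021860863/6727897808233476 ≈ -0.00032566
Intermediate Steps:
Z(x) = -24 - x (Z(x) = -3 + (-21 - x) = -24 - x)
p = 1460680456624 (p = -826388*(-1767548) = 1460680456624)
w = -27636 (w = 282*(-24 - 1*74) = 282*(-24 - 74) = 282*(-98) = -27636)
m = 3/9212 (m = -9/(-27636) = -9*(-1/27636) = 3/9212 ≈ 0.00032566)
1/(p + 787022) - m = 1/(1460680456624 + 787022) - 1*3/9212 = 1/1460681243646 - 3/9212 = -2191021860863/6727897808233476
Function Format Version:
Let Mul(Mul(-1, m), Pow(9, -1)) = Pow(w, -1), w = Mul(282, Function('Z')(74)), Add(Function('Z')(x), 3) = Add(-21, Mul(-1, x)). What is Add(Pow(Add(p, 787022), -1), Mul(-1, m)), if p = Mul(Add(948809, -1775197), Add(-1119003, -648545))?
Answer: Rational(-2191021860863, 6727897808233476) ≈ -0.00032566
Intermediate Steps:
Function('Z')(x) = Add(-24, Mul(-1, x)) (Function('Z')(x) = Add(-3, Add(-21, Mul(-1, x))) = Add(-24, Mul(-1, x)))
p = 1460680456624 (p = Mul(-826388, -1767548) = 1460680456624)
w = -27636 (w = Mul(282, Add(-24, Mul(-1, 74))) = Mul(282, Add(-24, -74)) = Mul(282, -98) = -27636)
m = Rational(3, 9212) (m = Mul(-9, Pow(-27636, -1)) = Mul(-9, Rational(-1, 27636)) = Rational(3, 9212) ≈ 0.00032566)
Add(Pow(Add(p, 787022), -1), Mul(-1, m)) = Add(Pow(Add(1460680456624, 787022), -1), Mul(-1, Rational(3, 9212))) = Add(Pow(1460681243646, -1), Rational(-3, 9212)) = Add(Rational(1, 1460681243646), Rational(-3, 9212)) = Rational(-2191021860863, 6727897808233476)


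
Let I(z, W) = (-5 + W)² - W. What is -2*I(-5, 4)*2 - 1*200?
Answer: -188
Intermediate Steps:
-2*I(-5, 4)*2 - 1*200 = -2*((-5 + 4)² - 1*4)*2 - 1*200 = -2*((-1)² - 4)*2 - 200 = -2*(1 - 4)*2 - 200 = -2*(-3)*2 - 200 = 6*2 - 200 = 12 - 200 = -188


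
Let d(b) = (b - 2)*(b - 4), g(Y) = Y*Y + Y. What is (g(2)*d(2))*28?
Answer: 0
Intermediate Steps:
g(Y) = Y + Y² (g(Y) = Y² + Y = Y + Y²)
d(b) = (-4 + b)*(-2 + b) (d(b) = (-2 + b)*(-4 + b) = (-4 + b)*(-2 + b))
(g(2)*d(2))*28 = ((2*(1 + 2))*(8 + 2² - 6*2))*28 = ((2*3)*(8 + 4 - 12))*28 = (6*0)*28 = 0*28 = 0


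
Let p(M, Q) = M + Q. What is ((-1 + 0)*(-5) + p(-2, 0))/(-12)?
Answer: -¼ ≈ -0.25000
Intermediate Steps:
((-1 + 0)*(-5) + p(-2, 0))/(-12) = ((-1 + 0)*(-5) + (-2 + 0))/(-12) = -(-1*(-5) - 2)/12 = -(5 - 2)/12 = -1/12*3 = -¼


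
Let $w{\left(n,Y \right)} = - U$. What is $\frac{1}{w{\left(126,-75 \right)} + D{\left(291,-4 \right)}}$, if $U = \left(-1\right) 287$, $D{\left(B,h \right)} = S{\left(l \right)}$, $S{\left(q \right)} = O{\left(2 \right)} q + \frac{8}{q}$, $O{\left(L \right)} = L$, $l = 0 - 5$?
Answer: $\frac{5}{1377} \approx 0.0036311$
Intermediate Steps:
$l = -5$
$S{\left(q \right)} = 2 q + \frac{8}{q}$
$D{\left(B,h \right)} = - \frac{58}{5}$ ($D{\left(B,h \right)} = 2 \left(-5\right) + \frac{8}{-5} = -10 + 8 \left(- \frac{1}{5}\right) = -10 - \frac{8}{5} = - \frac{58}{5}$)
$U = -287$
$w{\left(n,Y \right)} = 287$ ($w{\left(n,Y \right)} = \left(-1\right) \left(-287\right) = 287$)
$\frac{1}{w{\left(126,-75 \right)} + D{\left(291,-4 \right)}} = \frac{1}{287 - \frac{58}{5}} = \frac{1}{\frac{1377}{5}} = \frac{5}{1377}$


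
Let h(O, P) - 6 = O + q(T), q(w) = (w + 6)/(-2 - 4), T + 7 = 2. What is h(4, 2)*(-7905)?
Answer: -155465/2 ≈ -77733.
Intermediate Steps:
T = -5 (T = -7 + 2 = -5)
q(w) = -1 - w/6 (q(w) = (6 + w)/(-6) = (6 + w)*(-⅙) = -1 - w/6)
h(O, P) = 35/6 + O (h(O, P) = 6 + (O + (-1 - ⅙*(-5))) = 6 + (O + (-1 + ⅚)) = 6 + (O - ⅙) = 6 + (-⅙ + O) = 35/6 + O)
h(4, 2)*(-7905) = (35/6 + 4)*(-7905) = (59/6)*(-7905) = -155465/2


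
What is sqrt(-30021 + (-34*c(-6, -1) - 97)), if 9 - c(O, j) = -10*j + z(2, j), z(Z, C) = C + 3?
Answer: 8*I*sqrt(469) ≈ 173.25*I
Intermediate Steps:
z(Z, C) = 3 + C
c(O, j) = 6 + 9*j (c(O, j) = 9 - (-10*j + (3 + j)) = 9 - (3 - 9*j) = 9 + (-3 + 9*j) = 6 + 9*j)
sqrt(-30021 + (-34*c(-6, -1) - 97)) = sqrt(-30021 + (-34*(6 + 9*(-1)) - 97)) = sqrt(-30021 + (-34*(6 - 9) - 97)) = sqrt(-30021 + (-34*(-3) - 97)) = sqrt(-30021 + (102 - 97)) = sqrt(-30021 + 5) = sqrt(-30016) = 8*I*sqrt(469)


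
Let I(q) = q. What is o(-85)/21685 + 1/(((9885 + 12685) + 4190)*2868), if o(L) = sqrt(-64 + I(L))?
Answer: 1/76747680 + I*sqrt(149)/21685 ≈ 1.303e-8 + 0.0005629*I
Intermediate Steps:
o(L) = sqrt(-64 + L)
o(-85)/21685 + 1/(((9885 + 12685) + 4190)*2868) = sqrt(-64 - 85)/21685 + 1/(((9885 + 12685) + 4190)*2868) = sqrt(-149)*(1/21685) + (1/2868)/(22570 + 4190) = (I*sqrt(149))*(1/21685) + (1/2868)/26760 = I*sqrt(149)/21685 + (1/26760)*(1/2868) = I*sqrt(149)/21685 + 1/76747680 = 1/76747680 + I*sqrt(149)/21685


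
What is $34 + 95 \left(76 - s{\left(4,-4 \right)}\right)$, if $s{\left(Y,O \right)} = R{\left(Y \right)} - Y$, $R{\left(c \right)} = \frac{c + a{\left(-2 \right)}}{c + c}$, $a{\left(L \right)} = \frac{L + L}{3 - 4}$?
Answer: $7539$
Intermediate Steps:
$a{\left(L \right)} = - 2 L$ ($a{\left(L \right)} = \frac{2 L}{-1} = 2 L \left(-1\right) = - 2 L$)
$R{\left(c \right)} = \frac{4 + c}{2 c}$ ($R{\left(c \right)} = \frac{c - -4}{c + c} = \frac{c + 4}{2 c} = \left(4 + c\right) \frac{1}{2 c} = \frac{4 + c}{2 c}$)
$s{\left(Y,O \right)} = - Y + \frac{4 + Y}{2 Y}$ ($s{\left(Y,O \right)} = \frac{4 + Y}{2 Y} - Y = - Y + \frac{4 + Y}{2 Y}$)
$34 + 95 \left(76 - s{\left(4,-4 \right)}\right) = 34 + 95 \left(76 - \left(\frac{1}{2} - 4 + \frac{2}{4}\right)\right) = 34 + 95 \left(76 - \left(\frac{1}{2} - 4 + 2 \cdot \frac{1}{4}\right)\right) = 34 + 95 \left(76 - \left(\frac{1}{2} - 4 + \frac{1}{2}\right)\right) = 34 + 95 \left(76 - -3\right) = 34 + 95 \left(76 + 3\right) = 34 + 95 \cdot 79 = 34 + 7505 = 7539$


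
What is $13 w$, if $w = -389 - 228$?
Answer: $-8021$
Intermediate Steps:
$w = -617$ ($w = -389 - 228 = -617$)
$13 w = 13 \left(-617\right) = -8021$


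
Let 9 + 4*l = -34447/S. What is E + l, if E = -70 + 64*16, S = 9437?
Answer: 8973053/9437 ≈ 950.84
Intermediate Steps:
E = 954 (E = -70 + 1024 = 954)
l = -29845/9437 (l = -9/4 + (-34447/9437)/4 = -9/4 + (-34447*1/9437)/4 = -9/4 + (¼)*(-34447/9437) = -9/4 - 34447/37748 = -29845/9437 ≈ -3.1626)
E + l = 954 - 29845/9437 = 8973053/9437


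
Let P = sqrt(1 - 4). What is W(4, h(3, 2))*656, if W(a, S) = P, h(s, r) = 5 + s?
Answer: 656*I*sqrt(3) ≈ 1136.2*I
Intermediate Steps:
P = I*sqrt(3) (P = sqrt(-3) = I*sqrt(3) ≈ 1.732*I)
W(a, S) = I*sqrt(3)
W(4, h(3, 2))*656 = (I*sqrt(3))*656 = 656*I*sqrt(3)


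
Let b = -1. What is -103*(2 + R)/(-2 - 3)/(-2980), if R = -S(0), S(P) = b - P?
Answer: -309/14900 ≈ -0.020738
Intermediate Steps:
S(P) = -1 - P
R = 1 (R = -(-1 - 1*0) = -(-1 + 0) = -1*(-1) = 1)
-103*(2 + R)/(-2 - 3)/(-2980) = -103*(2 + 1)/(-2 - 3)/(-2980) = -309/(-5)*(-1/2980) = -309*(-1)/5*(-1/2980) = -103*(-3/5)*(-1/2980) = (309/5)*(-1/2980) = -309/14900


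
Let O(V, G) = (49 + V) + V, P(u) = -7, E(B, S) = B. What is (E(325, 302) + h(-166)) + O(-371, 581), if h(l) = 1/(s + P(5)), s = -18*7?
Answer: -48945/133 ≈ -368.01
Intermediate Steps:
O(V, G) = 49 + 2*V
s = -126
h(l) = -1/133 (h(l) = 1/(-126 - 7) = 1/(-133) = -1/133)
(E(325, 302) + h(-166)) + O(-371, 581) = (325 - 1/133) + (49 + 2*(-371)) = 43224/133 + (49 - 742) = 43224/133 - 693 = -48945/133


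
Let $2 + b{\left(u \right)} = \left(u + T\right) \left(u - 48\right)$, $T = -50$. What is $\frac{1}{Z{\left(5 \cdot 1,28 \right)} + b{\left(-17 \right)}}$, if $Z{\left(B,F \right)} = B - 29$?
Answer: $\frac{1}{4329} \approx 0.000231$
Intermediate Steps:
$b{\left(u \right)} = -2 + \left(-50 + u\right) \left(-48 + u\right)$ ($b{\left(u \right)} = -2 + \left(u - 50\right) \left(u - 48\right) = -2 + \left(-50 + u\right) \left(-48 + u\right)$)
$Z{\left(B,F \right)} = -29 + B$
$\frac{1}{Z{\left(5 \cdot 1,28 \right)} + b{\left(-17 \right)}} = \frac{1}{\left(-29 + 5 \cdot 1\right) + \left(2398 + \left(-17\right)^{2} - -1666\right)} = \frac{1}{\left(-29 + 5\right) + \left(2398 + 289 + 1666\right)} = \frac{1}{-24 + 4353} = \frac{1}{4329}$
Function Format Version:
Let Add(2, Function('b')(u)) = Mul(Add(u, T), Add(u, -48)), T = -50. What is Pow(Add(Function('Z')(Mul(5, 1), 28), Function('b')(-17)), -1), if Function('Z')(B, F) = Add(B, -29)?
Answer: Rational(1, 4329) ≈ 0.00023100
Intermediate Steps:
Function('b')(u) = Add(-2, Mul(Add(-50, u), Add(-48, u))) (Function('b')(u) = Add(-2, Mul(Add(u, -50), Add(u, -48))) = Add(-2, Mul(Add(-50, u), Add(-48, u))))
Function('Z')(B, F) = Add(-29, B)
Pow(Add(Function('Z')(Mul(5, 1), 28), Function('b')(-17)), -1) = Pow(Add(Add(-29, Mul(5, 1)), Add(2398, Pow(-17, 2), Mul(-98, -17))), -1) = Pow(Add(Add(-29, 5), Add(2398, 289, 1666)), -1) = Pow(Add(-24, 4353), -1) = Pow(4329, -1) = Rational(1, 4329)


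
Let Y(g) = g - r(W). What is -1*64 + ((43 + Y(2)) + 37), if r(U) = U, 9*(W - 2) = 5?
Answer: 139/9 ≈ 15.444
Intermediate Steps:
W = 23/9 (W = 2 + (1/9)*5 = 2 + 5/9 = 23/9 ≈ 2.5556)
Y(g) = -23/9 + g (Y(g) = g - 1*23/9 = g - 23/9 = -23/9 + g)
-1*64 + ((43 + Y(2)) + 37) = -1*64 + ((43 + (-23/9 + 2)) + 37) = -64 + ((43 - 5/9) + 37) = -64 + (382/9 + 37) = -64 + 715/9 = 139/9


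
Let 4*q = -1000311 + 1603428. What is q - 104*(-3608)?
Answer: 2104045/4 ≈ 5.2601e+5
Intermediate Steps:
q = 603117/4 (q = (-1000311 + 1603428)/4 = (¼)*603117 = 603117/4 ≈ 1.5078e+5)
q - 104*(-3608) = 603117/4 - 104*(-3608) = 603117/4 + 375232 = 2104045/4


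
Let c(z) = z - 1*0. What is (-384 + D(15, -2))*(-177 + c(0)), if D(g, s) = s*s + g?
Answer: 64605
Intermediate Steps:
D(g, s) = g + s² (D(g, s) = s² + g = g + s²)
c(z) = z (c(z) = z + 0 = z)
(-384 + D(15, -2))*(-177 + c(0)) = (-384 + (15 + (-2)²))*(-177 + 0) = (-384 + (15 + 4))*(-177) = (-384 + 19)*(-177) = -365*(-177) = 64605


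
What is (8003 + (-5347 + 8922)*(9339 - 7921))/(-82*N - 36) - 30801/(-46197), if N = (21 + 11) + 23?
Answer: -78139485065/70003854 ≈ -1116.2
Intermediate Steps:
N = 55 (N = 32 + 23 = 55)
(8003 + (-5347 + 8922)*(9339 - 7921))/(-82*N - 36) - 30801/(-46197) = (8003 + (-5347 + 8922)*(9339 - 7921))/(-82*55 - 36) - 30801/(-46197) = (8003 + 3575*1418)/(-4510 - 36) - 30801*(-1/46197) = (8003 + 5069350)/(-4546) + 10267/15399 = 5077353*(-1/4546) + 10267/15399 = -5077353/4546 + 10267/15399 = -78139485065/70003854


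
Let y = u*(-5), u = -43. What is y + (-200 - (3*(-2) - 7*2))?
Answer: 35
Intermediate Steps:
y = 215 (y = -43*(-5) = 215)
y + (-200 - (3*(-2) - 7*2)) = 215 + (-200 - (3*(-2) - 7*2)) = 215 + (-200 - (-6 - 14)) = 215 + (-200 - 1*(-20)) = 215 + (-200 + 20) = 215 - 180 = 35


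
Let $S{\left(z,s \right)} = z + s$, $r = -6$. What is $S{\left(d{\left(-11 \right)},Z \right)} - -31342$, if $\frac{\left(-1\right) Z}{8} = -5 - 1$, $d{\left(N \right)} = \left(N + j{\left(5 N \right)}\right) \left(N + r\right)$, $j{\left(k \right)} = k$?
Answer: $32512$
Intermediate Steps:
$d{\left(N \right)} = 6 N \left(-6 + N\right)$ ($d{\left(N \right)} = \left(N + 5 N\right) \left(N - 6\right) = 6 N \left(-6 + N\right)$)
$Z = 48$ ($Z = - 8 \left(-5 - 1\right) = \left(-8\right) \left(-6\right) = 48$)
$S{\left(z,s \right)} = s + z$
$S{\left(d{\left(-11 \right)},Z \right)} - -31342 = \left(48 + 6 \left(-11\right) \left(-6 - 11\right)\right) - -31342 = \left(48 + 6 \left(-11\right) \left(-17\right)\right) + 31342 = \left(48 + 1122\right) + 31342 = 1170 + 31342 = 32512$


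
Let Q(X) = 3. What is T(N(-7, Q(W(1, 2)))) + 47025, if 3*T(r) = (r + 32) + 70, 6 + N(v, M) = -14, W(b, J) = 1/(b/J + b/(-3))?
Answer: 141157/3 ≈ 47052.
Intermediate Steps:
W(b, J) = 1/(-b/3 + b/J) (W(b, J) = 1/(b/J + b*(-⅓)) = 1/(b/J - b/3) = 1/(-b/3 + b/J))
N(v, M) = -20 (N(v, M) = -6 - 14 = -20)
T(r) = 34 + r/3 (T(r) = ((r + 32) + 70)/3 = ((32 + r) + 70)/3 = (102 + r)/3 = 34 + r/3)
T(N(-7, Q(W(1, 2)))) + 47025 = (34 + (⅓)*(-20)) + 47025 = (34 - 20/3) + 47025 = 82/3 + 47025 = 141157/3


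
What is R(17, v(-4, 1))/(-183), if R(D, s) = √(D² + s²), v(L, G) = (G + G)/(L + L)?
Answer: -5*√185/732 ≈ -0.092906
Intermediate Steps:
v(L, G) = G/L (v(L, G) = (2*G)/((2*L)) = (2*G)*(1/(2*L)) = G/L)
R(17, v(-4, 1))/(-183) = √(17² + (1/(-4))²)/(-183) = √(289 + (1*(-¼))²)*(-1/183) = √(289 + (-¼)²)*(-1/183) = √(289 + 1/16)*(-1/183) = √(4625/16)*(-1/183) = (5*√185/4)*(-1/183) = -5*√185/732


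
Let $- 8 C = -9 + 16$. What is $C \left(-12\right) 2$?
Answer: $21$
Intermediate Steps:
$C = - \frac{7}{8}$ ($C = - \frac{-9 + 16}{8} = \left(- \frac{1}{8}\right) 7 = - \frac{7}{8} \approx -0.875$)
$C \left(-12\right) 2 = \left(- \frac{7}{8}\right) \left(-12\right) 2 = \frac{21}{2} \cdot 2 = 21$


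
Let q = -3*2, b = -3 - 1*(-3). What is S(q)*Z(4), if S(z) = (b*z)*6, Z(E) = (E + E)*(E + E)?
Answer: 0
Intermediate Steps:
Z(E) = 4*E**2 (Z(E) = (2*E)*(2*E) = 4*E**2)
b = 0 (b = -3 + 3 = 0)
q = -6
S(z) = 0 (S(z) = (0*z)*6 = 0*6 = 0)
S(q)*Z(4) = 0*(4*4**2) = 0*(4*16) = 0*64 = 0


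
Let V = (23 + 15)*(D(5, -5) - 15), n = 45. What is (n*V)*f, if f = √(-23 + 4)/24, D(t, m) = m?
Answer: -1425*I*√19 ≈ -6211.4*I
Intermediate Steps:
f = I*√19/24 (f = √(-19)*(1/24) = (I*√19)*(1/24) = I*√19/24 ≈ 0.18162*I)
V = -760 (V = (23 + 15)*(-5 - 15) = 38*(-20) = -760)
(n*V)*f = (45*(-760))*(I*√19/24) = -1425*I*√19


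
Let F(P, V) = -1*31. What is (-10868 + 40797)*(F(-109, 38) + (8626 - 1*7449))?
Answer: 34298634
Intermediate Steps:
F(P, V) = -31
(-10868 + 40797)*(F(-109, 38) + (8626 - 1*7449)) = (-10868 + 40797)*(-31 + (8626 - 1*7449)) = 29929*(-31 + (8626 - 7449)) = 29929*(-31 + 1177) = 29929*1146 = 34298634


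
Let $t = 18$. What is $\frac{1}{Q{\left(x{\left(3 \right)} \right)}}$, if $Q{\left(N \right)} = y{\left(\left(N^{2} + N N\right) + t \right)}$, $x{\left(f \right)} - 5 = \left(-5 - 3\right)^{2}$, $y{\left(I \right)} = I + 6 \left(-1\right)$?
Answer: $\frac{1}{9534} \approx 0.00010489$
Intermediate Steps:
$y{\left(I \right)} = -6 + I$ ($y{\left(I \right)} = I - 6 = -6 + I$)
$x{\left(f \right)} = 69$ ($x{\left(f \right)} = 5 + \left(-5 - 3\right)^{2} = 5 + \left(-8\right)^{2} = 5 + 64 = 69$)
$Q{\left(N \right)} = 12 + 2 N^{2}$ ($Q{\left(N \right)} = -6 + \left(\left(N^{2} + N N\right) + 18\right) = -6 + \left(\left(N^{2} + N^{2}\right) + 18\right) = -6 + \left(2 N^{2} + 18\right) = -6 + \left(18 + 2 N^{2}\right) = 12 + 2 N^{2}$)
$\frac{1}{Q{\left(x{\left(3 \right)} \right)}} = \frac{1}{12 + 2 \cdot 69^{2}} = \frac{1}{12 + 2 \cdot 4761} = \frac{1}{12 + 9522} = \frac{1}{9534}$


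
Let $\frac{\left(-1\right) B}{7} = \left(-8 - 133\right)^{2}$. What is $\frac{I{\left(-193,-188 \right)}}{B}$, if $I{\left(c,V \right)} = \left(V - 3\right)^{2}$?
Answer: $- \frac{36481}{139167} \approx -0.26214$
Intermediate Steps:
$I{\left(c,V \right)} = \left(-3 + V\right)^{2}$
$B = -139167$ ($B = - 7 \left(-8 - 133\right)^{2} = - 7 \left(-141\right)^{2} = \left(-7\right) 19881 = -139167$)
$\frac{I{\left(-193,-188 \right)}}{B} = \frac{\left(-3 - 188\right)^{2}}{-139167} = \left(-191\right)^{2} \left(- \frac{1}{139167}\right) = 36481 \left(- \frac{1}{139167}\right) = - \frac{36481}{139167}$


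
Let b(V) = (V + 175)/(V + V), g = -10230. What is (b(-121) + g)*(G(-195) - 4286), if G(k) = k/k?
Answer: 5304217245/121 ≈ 4.3836e+7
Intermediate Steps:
b(V) = (175 + V)/(2*V) (b(V) = (175 + V)/((2*V)) = (175 + V)*(1/(2*V)) = (175 + V)/(2*V))
G(k) = 1
(b(-121) + g)*(G(-195) - 4286) = ((½)*(175 - 121)/(-121) - 10230)*(1 - 4286) = ((½)*(-1/121)*54 - 10230)*(-4285) = (-27/121 - 10230)*(-4285) = -1237857/121*(-4285) = 5304217245/121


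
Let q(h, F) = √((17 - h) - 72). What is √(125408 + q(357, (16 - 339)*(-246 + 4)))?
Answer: √(125408 + 2*I*√103) ≈ 354.13 + 0.029*I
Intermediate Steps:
q(h, F) = √(-55 - h)
√(125408 + q(357, (16 - 339)*(-246 + 4))) = √(125408 + √(-55 - 1*357)) = √(125408 + √(-55 - 357)) = √(125408 + √(-412)) = √(125408 + 2*I*√103)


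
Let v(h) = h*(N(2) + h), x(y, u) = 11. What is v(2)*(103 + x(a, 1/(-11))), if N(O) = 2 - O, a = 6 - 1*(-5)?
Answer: 456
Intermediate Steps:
a = 11 (a = 6 + 5 = 11)
v(h) = h² (v(h) = h*((2 - 1*2) + h) = h*((2 - 2) + h) = h*(0 + h) = h*h = h²)
v(2)*(103 + x(a, 1/(-11))) = 2²*(103 + 11) = 4*114 = 456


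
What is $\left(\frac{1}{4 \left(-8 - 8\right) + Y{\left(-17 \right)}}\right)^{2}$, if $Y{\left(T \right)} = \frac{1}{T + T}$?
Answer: $\frac{1156}{4739329} \approx 0.00024392$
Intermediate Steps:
$Y{\left(T \right)} = \frac{1}{2 T}$
$\left(\frac{1}{4 \left(-8 - 8\right) + Y{\left(-17 \right)}}\right)^{2} = \left(\frac{1}{4 \left(-8 - 8\right) + \frac{1}{2 \left(-17\right)}}\right)^{2} = \left(\frac{1}{4 \left(-16\right) + \frac{1}{2} \left(- \frac{1}{17}\right)}\right)^{2} = \left(\frac{1}{-64 - \frac{1}{34}}\right)^{2} = \left(\frac{1}{- \frac{2177}{34}}\right)^{2} = \left(- \frac{34}{2177}\right)^{2} = \frac{1156}{4739329}$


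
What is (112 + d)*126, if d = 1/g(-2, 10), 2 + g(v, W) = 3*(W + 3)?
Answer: 522270/37 ≈ 14115.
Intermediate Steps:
g(v, W) = 7 + 3*W (g(v, W) = -2 + 3*(W + 3) = -2 + 3*(3 + W) = -2 + (9 + 3*W) = 7 + 3*W)
d = 1/37 (d = 1/(7 + 3*10) = 1/(7 + 30) = 1/37 ≈ 0.027027)
(112 + d)*126 = (112 + 1/37)*126 = (4145/37)*126 = 522270/37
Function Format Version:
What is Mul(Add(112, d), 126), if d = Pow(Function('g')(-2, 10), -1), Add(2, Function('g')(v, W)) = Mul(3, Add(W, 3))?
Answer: Rational(522270, 37) ≈ 14115.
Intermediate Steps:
Function('g')(v, W) = Add(7, Mul(3, W)) (Function('g')(v, W) = Add(-2, Mul(3, Add(W, 3))) = Add(-2, Mul(3, Add(3, W))) = Add(-2, Add(9, Mul(3, W))) = Add(7, Mul(3, W)))
d = Rational(1, 37) (d = Pow(Add(7, Mul(3, 10)), -1) = Pow(Add(7, 30), -1) = Pow(37, -1) = Rational(1, 37) ≈ 0.027027)
Mul(Add(112, d), 126) = Mul(Add(112, Rational(1, 37)), 126) = Mul(Rational(4145, 37), 126) = Rational(522270, 37)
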